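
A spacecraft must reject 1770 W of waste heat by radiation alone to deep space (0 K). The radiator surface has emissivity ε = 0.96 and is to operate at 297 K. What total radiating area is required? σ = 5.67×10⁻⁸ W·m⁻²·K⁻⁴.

P = εσA T⁴ ⇒ A = P/(εσT⁴).
T⁴ = 7.781×10⁹ K⁴.
A = 1770/(0.96 × 5.67×10⁻⁸ × 7.781×10⁹).

A ≈ 4.18 m²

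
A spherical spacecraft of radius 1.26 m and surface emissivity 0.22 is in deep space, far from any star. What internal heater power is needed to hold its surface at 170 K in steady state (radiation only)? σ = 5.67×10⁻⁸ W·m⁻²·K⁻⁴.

P = εσ·4πr²·T⁴.
4πr² = 19.95 m²; T⁴ = 8.352×10⁸ K⁴.
P = 0.22·5.67×10⁻⁸·19.95·8.352×10⁸.

P ≈ 208 W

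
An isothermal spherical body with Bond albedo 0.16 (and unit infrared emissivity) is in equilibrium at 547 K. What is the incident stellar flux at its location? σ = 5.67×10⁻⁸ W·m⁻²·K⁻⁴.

S ≈ 24200 W/m²

(1−a)S·πr² = σ·4πr²·T⁴ ⇒ S = 4σT⁴/(1−a).
S = 4·5.67×10⁻⁸·8.953×10¹⁰/0.840.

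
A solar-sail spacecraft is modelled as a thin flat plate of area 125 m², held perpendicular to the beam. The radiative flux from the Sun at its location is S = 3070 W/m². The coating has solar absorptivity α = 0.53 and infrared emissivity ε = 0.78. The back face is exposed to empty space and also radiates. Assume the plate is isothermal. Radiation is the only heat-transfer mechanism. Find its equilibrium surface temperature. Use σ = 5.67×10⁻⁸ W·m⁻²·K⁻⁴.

At equilibrium, absorbed power = emitted power.
Absorbing cross-section = A = 125.0 m²; emitting surface = 2A = 250.0 m² (ratio 2).
αS·A_cross = εσ·A_surf·T⁴  ⇒  T⁴ = αS/(ε·2σ).
T⁴ = 0.530·3070/(0.78·2·5.67×10⁻⁸) = 1.840×10¹⁰ K⁴.
T = (1.840×10¹⁰)^(1/4).

T ≈ 368 K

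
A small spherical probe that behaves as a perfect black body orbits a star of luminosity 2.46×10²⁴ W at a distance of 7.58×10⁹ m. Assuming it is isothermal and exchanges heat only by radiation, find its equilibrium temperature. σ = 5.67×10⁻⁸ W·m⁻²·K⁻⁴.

First find the stellar flux at distance d: S = L/(4πd²) = 2.46×10²⁴/(4π·(7.58×10⁹)²) = 3407 W/m².
For an isothermal sphere, absorbed (1−a)S·πr² = emitted σ·4πr²·T⁴, so T⁴ = (1−a)S/(4σ).
T⁴ = 1.00·3407/(4·5.67×10⁻⁸) = 1.502×10¹⁰ K⁴.

T ≈ 350 K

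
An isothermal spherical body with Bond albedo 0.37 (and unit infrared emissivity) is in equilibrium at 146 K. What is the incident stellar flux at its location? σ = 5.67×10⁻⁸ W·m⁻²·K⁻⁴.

S ≈ 164 W/m²

(1−a)S·πr² = σ·4πr²·T⁴ ⇒ S = 4σT⁴/(1−a).
S = 4·5.67×10⁻⁸·4.544×10⁸/0.630.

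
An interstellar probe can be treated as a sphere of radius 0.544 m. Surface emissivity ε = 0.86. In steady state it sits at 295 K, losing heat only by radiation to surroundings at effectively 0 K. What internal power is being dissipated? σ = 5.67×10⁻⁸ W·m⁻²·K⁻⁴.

P ≈ 1370 W

Steady state: P = εσA T⁴.
A = 4πr² = 3.719 m²; T⁴ = (295)⁴ = 7.573×10⁹ K⁴.
P = 0.86 × 5.67×10⁻⁸ × 3.719 × 7.573×10⁹.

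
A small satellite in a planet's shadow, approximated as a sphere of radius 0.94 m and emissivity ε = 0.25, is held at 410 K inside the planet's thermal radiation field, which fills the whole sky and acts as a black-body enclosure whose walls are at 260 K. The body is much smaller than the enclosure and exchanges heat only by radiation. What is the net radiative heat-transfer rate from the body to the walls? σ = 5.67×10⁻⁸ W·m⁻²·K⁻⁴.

P_net ≈ 3730 W

For a small grey body in a large enclosure: P_net = εσA(T_body⁴ − T_wall⁴).
A = 4πr² = 11.10 m²; T_body⁴ − T_wall⁴ = 2.826×10¹⁰ − 4.570×10⁹ = 2.369×10¹⁰ K⁴.
|P_net| = 0.25·5.67×10⁻⁸·11.10·2.369×10¹⁰.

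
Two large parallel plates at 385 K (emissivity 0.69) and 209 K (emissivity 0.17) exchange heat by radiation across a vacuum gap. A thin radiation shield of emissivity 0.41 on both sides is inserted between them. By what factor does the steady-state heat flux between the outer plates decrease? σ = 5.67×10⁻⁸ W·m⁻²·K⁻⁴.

Without shield: q₀ = σΔ(T⁴)/(1/ε₁+1/ε₂−1) with denominator 6.332.
With shield the two gaps are in series; the resistances add: (1/ε₁+1/ε_s−1)+(1/ε_s+1/ε₂−1) = 2.888+7.321 = 10.21.
Heat-flux ratio q₀/q = 10.21/6.332.

factor ≈ 1.61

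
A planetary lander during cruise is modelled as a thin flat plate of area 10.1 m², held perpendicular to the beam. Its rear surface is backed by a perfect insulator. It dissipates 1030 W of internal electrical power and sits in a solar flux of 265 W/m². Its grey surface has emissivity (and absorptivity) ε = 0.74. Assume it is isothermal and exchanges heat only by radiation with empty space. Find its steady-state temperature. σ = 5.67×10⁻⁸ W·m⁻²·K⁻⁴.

T ≈ 290 K

At steady state, absorbed solar power + internal power = radiated power.
Absorbed: α·S·A_cross = 0.74·265·10.10 = 1981 W (cross-section A).
Total input = 1981 + 1030 = 3011 W.
Radiated: εσ·A_surf·T⁴ with A_surf = A = 10.10 m².
T⁴ = 3011/(0.74·5.67×10⁻⁸·10.10) = 7.104×10⁹ K⁴.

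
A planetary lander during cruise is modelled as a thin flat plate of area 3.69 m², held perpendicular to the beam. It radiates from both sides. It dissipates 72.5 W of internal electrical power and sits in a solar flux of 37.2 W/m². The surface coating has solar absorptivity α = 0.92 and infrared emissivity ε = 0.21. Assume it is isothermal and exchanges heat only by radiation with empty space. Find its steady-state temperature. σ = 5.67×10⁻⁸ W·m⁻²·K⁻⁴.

T ≈ 218 K

At steady state, absorbed solar power + internal power = radiated power.
Absorbed: α·S·A_cross = 0.92·37.2·3.690 = 126.3 W (cross-section A).
Total input = 126.3 + 72.5 = 198.8 W.
Radiated: εσ·A_surf·T⁴ with A_surf = 2A = 7.380 m².
T⁴ = 198.8/(0.21·5.67×10⁻⁸·7.380) = 2.262×10⁹ K⁴.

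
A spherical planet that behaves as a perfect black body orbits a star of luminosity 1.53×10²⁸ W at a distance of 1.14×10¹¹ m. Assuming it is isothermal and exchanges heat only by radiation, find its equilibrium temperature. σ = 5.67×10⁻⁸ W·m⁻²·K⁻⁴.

First find the stellar flux at distance d: S = L/(4πd²) = 1.53×10²⁸/(4π·(1.14×10¹¹)²) = 93690 W/m².
For an isothermal sphere, absorbed (1−a)S·πr² = emitted σ·4πr²·T⁴, so T⁴ = (1−a)S/(4σ).
T⁴ = 1.00·93690/(4·5.67×10⁻⁸) = 4.131×10¹¹ K⁴.

T ≈ 802 K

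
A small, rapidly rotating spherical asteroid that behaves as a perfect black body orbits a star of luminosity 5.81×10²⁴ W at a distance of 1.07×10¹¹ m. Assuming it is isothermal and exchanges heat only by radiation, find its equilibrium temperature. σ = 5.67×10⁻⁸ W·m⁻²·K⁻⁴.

T ≈ 116 K

First find the stellar flux at distance d: S = L/(4πd²) = 5.81×10²⁴/(4π·(1.07×10¹¹)²) = 40.38 W/m².
For an isothermal sphere, absorbed (1−a)S·πr² = emitted σ·4πr²·T⁴, so T⁴ = (1−a)S/(4σ).
T⁴ = 1.00·40.38/(4·5.67×10⁻⁸) = 1.781×10⁸ K⁴.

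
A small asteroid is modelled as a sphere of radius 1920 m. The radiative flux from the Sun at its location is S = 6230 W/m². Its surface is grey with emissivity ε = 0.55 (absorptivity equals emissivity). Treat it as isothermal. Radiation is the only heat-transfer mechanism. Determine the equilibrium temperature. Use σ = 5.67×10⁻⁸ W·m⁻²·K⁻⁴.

T ≈ 407 K

At equilibrium, absorbed power = emitted power.
Absorbing cross-section = πr² = 1.158×10⁷ m²; emitting surface = 4πr² = 4.632×10⁷ m² (ratio 4).
εS·A_cross = εσ·A_surf·T⁴  ⇒  T⁴ = S/(4σ)   (ε cancels).
T⁴ = 6230/(4·5.67×10⁻⁸) = 2.747×10¹⁰ K⁴.
T = (2.747×10¹⁰)^(1/4).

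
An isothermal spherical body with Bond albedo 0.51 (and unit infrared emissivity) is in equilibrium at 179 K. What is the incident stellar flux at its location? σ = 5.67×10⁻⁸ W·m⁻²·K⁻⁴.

S ≈ 475 W/m²

(1−a)S·πr² = σ·4πr²·T⁴ ⇒ S = 4σT⁴/(1−a).
S = 4·5.67×10⁻⁸·1.027×10⁹/0.490.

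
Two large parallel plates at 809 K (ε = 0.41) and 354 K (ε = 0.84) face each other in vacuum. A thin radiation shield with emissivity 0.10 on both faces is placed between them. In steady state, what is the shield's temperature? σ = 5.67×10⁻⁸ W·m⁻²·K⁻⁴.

In steady state the net flux on the hot side equals that on the cold side.
σ(T₁⁴−T_s⁴)/D₁ = σ(T_s⁴−T₂⁴)/D₂, with D₁ = 1/ε₁+1/ε_s−1 = 11.44, D₂ = 1/ε_s+1/ε₂−1 = 10.19.
Solve for T_s⁴: T_s⁴ = (D₂·T₁⁴ + D₁·T₂⁴)/(D₁+D₂) = 2.101×10¹¹ K⁴.

T_s ≈ 677 K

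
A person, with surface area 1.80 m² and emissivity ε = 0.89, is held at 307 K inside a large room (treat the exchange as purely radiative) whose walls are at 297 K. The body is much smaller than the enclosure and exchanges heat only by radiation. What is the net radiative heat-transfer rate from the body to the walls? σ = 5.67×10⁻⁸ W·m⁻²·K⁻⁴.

P_net ≈ 100 W

For a small grey body in a large enclosure: P_net = εσA(T_body⁴ − T_wall⁴).
A = 1.80 m²; T_body⁴ − T_wall⁴ = 8.883×10⁹ − 7.781×10⁹ = 1.102×10⁹ K⁴.
|P_net| = 0.89·5.67×10⁻⁸·1.800·1.102×10⁹.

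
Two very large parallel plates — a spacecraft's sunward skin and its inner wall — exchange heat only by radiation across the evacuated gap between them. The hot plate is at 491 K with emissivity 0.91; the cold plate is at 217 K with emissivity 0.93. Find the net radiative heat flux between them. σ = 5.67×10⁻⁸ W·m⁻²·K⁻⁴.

q ≈ 2700 W/m²

For two infinite grey parallel plates, q = σ(T₁⁴ − T₂⁴)/(1/ε₁ + 1/ε₂ − 1).
T₁⁴ − T₂⁴ = 5.812×10¹⁰ − 2.217×10⁹ = 5.590×10¹⁰ K⁴.
1/ε₁ + 1/ε₂ − 1 = 1.099 + 1.075 − 1 = 1.174.
q = 5.67×10⁻⁸ × 5.590×10¹⁰ / 1.174.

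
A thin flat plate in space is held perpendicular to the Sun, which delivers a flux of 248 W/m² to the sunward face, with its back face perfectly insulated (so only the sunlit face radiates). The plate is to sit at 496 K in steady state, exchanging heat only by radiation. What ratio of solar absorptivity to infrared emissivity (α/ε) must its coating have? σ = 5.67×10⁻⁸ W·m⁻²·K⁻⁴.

α/ε ≈ 13.8

Balance: αS·A = εσ·1A·T⁴ ⇒ α/ε = σT⁴/S.
α/ε = 5.67×10⁻⁸·(496)⁴/248 = 5.67×10⁻⁸·6.052×10¹⁰/248.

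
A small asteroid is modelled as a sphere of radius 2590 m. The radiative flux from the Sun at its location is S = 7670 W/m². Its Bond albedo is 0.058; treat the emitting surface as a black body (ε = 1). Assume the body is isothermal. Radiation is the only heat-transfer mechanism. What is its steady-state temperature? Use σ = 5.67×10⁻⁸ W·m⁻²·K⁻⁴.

At equilibrium, absorbed power = emitted power.
Absorbing cross-section = πr² = 2.107×10⁷ m²; emitting surface = 4πr² = 8.430×10⁷ m² (ratio 4).
(1−a)S·A_cross = εσ·A_surf·T⁴  ⇒  T⁴ = (1−a)S/(4σ).
T⁴ = 0.942·7670/(4·5.67×10⁻⁸) = 3.186×10¹⁰ K⁴.
T = (3.186×10¹⁰)^(1/4).

T ≈ 422 K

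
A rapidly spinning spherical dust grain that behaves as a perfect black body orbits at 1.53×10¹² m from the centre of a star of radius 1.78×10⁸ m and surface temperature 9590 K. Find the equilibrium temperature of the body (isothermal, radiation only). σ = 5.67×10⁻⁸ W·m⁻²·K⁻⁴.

T ≈ 73.1 K

The star's surface emits σT_*⁴; at distance d the flux is S = σT_*⁴(R_*/d)².
S = 5.67×10⁻⁸·(9590)⁴·(1.78×10⁸/1.53×10¹²)² = 6.491 W/m².
For an isothermal sphere T⁴ = (1−a)S/(4σ) = 2.862×10⁷ K⁴.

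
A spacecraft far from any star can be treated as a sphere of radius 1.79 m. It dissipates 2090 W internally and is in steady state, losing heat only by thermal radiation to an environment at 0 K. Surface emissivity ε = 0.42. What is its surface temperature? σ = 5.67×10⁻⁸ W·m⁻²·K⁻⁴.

Steady state: internal power = radiated power, P = εσA T⁴.
Radiating area A = 4πr² = 40.26 m².
T⁴ = P/(εσA) = 2090/(0.42·5.67×10⁻⁸·40.26) = 2.180×10⁹ K⁴.
T = (2.180×10⁹)^(1/4).

T ≈ 216 K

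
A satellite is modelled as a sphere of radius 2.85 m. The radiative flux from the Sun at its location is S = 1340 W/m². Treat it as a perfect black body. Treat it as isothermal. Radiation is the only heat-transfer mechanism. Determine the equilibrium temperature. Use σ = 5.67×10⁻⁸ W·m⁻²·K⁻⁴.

T ≈ 277 K

At equilibrium, absorbed power = emitted power.
Absorbing cross-section = πr² = 25.52 m²; emitting surface = 4πr² = 102.1 m² (ratio 4).
S·A_cross = εσ·A_surf·T⁴  ⇒  T⁴ = S/(4σ).
T⁴ = 1.00·1340/(4·5.67×10⁻⁸) = 5.908×10⁹ K⁴.
T = (5.908×10⁹)^(1/4).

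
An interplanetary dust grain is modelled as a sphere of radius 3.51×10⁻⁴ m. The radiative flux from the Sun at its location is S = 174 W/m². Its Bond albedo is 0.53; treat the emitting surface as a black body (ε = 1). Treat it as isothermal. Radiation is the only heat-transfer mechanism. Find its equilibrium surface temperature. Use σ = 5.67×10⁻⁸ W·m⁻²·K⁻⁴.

T ≈ 138 K

At equilibrium, absorbed power = emitted power.
Absorbing cross-section = πr² = 3.870×10⁻⁷ m²; emitting surface = 4πr² = 1.548×10⁻⁶ m² (ratio 4).
(1−a)S·A_cross = εσ·A_surf·T⁴  ⇒  T⁴ = (1−a)S/(4σ).
T⁴ = 0.470·174/(4·5.67×10⁻⁸) = 3.606×10⁸ K⁴.
T = (3.606×10⁸)^(1/4).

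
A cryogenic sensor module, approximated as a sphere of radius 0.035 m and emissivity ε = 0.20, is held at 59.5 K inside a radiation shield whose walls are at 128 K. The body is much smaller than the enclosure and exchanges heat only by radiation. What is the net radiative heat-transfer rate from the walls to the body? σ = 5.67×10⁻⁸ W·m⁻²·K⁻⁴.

For a small grey body in a large enclosure: P_net = εσA(T_body⁴ − T_wall⁴).
A = 4πr² = 0.01539 m²; T_body⁴ − T_wall⁴ = 1.253×10⁷ − 2.684×10⁸ = -2.559×10⁸ K⁴.
|P_net| = 0.20·5.67×10⁻⁸·0.01539·2.559×10⁸.

P_net ≈ 0.0447 W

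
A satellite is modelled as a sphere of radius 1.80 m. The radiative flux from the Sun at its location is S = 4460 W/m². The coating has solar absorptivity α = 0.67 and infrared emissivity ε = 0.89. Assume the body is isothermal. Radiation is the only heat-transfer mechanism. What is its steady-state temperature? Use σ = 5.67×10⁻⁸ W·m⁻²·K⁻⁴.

At equilibrium, absorbed power = emitted power.
Absorbing cross-section = πr² = 10.18 m²; emitting surface = 4πr² = 40.72 m² (ratio 4).
αS·A_cross = εσ·A_surf·T⁴  ⇒  T⁴ = αS/(ε·4σ).
T⁴ = 0.670·4460/(0.89·4·5.67×10⁻⁸) = 1.480×10¹⁰ K⁴.
T = (1.480×10¹⁰)^(1/4).

T ≈ 349 K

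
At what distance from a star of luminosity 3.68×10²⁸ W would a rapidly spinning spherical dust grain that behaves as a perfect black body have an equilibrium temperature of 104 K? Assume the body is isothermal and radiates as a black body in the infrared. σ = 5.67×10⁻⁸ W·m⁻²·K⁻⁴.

For an isothermal black-emitting sphere, (1−a)S·πr² = σ·4πr²·T⁴ ⇒ S = 4σT⁴/(1−a).
S = 4·5.67×10⁻⁸·(104)⁴/1.00 = 26.53 W/m².
Flux falls as S = L/(4πd²), so d = √(L/(4πS)) = √(3.68×10²⁸/(4π·26.53)).

d ≈ 1.05×10¹³ m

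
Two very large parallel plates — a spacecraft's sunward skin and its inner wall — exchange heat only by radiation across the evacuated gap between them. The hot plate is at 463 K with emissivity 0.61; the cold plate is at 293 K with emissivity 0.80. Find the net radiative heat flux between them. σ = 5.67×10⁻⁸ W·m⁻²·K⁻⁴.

q ≈ 1160 W/m²

For two infinite grey parallel plates, q = σ(T₁⁴ − T₂⁴)/(1/ε₁ + 1/ε₂ − 1).
T₁⁴ − T₂⁴ = 4.595×10¹⁰ − 7.370×10⁹ = 3.858×10¹⁰ K⁴.
1/ε₁ + 1/ε₂ − 1 = 1.639 + 1.250 − 1 = 1.889.
q = 5.67×10⁻⁸ × 3.858×10¹⁰ / 1.889.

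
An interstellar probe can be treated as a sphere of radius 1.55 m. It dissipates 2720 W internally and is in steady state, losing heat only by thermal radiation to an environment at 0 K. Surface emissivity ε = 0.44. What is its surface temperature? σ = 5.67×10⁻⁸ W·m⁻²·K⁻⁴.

T ≈ 245 K

Steady state: internal power = radiated power, P = εσA T⁴.
Radiating area A = 4πr² = 30.19 m².
T⁴ = P/(εσA) = 2720/(0.44·5.67×10⁻⁸·30.19) = 3.611×10⁹ K⁴.
T = (3.611×10⁹)^(1/4).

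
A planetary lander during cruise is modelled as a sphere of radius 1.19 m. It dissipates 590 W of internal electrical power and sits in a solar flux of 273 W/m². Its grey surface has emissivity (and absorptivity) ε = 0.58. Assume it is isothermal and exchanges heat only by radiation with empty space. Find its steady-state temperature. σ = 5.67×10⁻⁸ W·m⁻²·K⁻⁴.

T ≈ 217 K

At steady state, absorbed solar power + internal power = radiated power.
Absorbed: α·S·A_cross = 0.58·273·4.449 = 704.4 W (cross-section πr²).
Total input = 704.4 + 590 = 1294 W.
Radiated: εσ·A_surf·T⁴ with A_surf = 4πr² = 17.80 m².
T⁴ = 1294/(0.58·5.67×10⁻⁸·17.80) = 2.212×10⁹ K⁴.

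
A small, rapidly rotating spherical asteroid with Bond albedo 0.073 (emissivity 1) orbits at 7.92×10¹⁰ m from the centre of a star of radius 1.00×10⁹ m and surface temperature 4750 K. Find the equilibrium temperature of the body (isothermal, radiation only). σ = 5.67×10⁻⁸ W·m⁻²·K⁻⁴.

T ≈ 370 K

The star's surface emits σT_*⁴; at distance d the flux is S = σT_*⁴(R_*/d)².
S = 5.67×10⁻⁸·(4750)⁴·(1.00×10⁹/7.92×10¹⁰)² = 4602 W/m².
For an isothermal sphere T⁴ = (1−a)S/(4σ) = 1.881×10¹⁰ K⁴.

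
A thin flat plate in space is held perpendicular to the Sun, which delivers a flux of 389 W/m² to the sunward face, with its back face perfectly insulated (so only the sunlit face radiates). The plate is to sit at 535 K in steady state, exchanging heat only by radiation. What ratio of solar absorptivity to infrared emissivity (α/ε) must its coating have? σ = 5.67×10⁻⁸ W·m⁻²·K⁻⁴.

Balance: αS·A = εσ·1A·T⁴ ⇒ α/ε = σT⁴/S.
α/ε = 5.67×10⁻⁸·(535)⁴/389 = 5.67×10⁻⁸·8.192×10¹⁰/389.

α/ε ≈ 11.9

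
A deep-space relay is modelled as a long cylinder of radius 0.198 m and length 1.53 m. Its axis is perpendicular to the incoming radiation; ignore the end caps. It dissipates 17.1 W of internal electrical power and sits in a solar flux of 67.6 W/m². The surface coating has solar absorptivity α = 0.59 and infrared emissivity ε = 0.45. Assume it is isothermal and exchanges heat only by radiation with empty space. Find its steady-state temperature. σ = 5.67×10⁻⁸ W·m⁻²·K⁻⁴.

T ≈ 171 K

At steady state, absorbed solar power + internal power = radiated power.
Absorbed: α·S·A_cross = 0.59·67.6·0.6059 = 24.16 W (cross-section 2rL).
Total input = 24.16 + 17.1 = 41.26 W.
Radiated: εσ·A_surf·T⁴ with A_surf = 2πrL = 1.903 m².
T⁴ = 41.26/(0.45·5.67×10⁻⁸·1.903) = 8.497×10⁸ K⁴.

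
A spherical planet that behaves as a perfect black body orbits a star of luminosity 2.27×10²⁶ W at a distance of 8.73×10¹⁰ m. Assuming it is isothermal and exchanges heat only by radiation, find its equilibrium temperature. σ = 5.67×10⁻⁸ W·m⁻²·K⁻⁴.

First find the stellar flux at distance d: S = L/(4πd²) = 2.27×10²⁶/(4π·(8.73×10¹⁰)²) = 2370 W/m².
For an isothermal sphere, absorbed (1−a)S·πr² = emitted σ·4πr²·T⁴, so T⁴ = (1−a)S/(4σ).
T⁴ = 1.00·2370/(4·5.67×10⁻⁸) = 1.045×10¹⁰ K⁴.

T ≈ 320 K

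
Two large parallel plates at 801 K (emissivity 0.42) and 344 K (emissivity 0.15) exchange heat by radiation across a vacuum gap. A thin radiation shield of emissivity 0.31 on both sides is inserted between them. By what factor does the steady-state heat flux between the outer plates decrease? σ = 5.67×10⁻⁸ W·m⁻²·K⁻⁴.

Without shield: q₀ = σΔ(T⁴)/(1/ε₁+1/ε₂−1) with denominator 8.048.
With shield the two gaps are in series; the resistances add: (1/ε₁+1/ε_s−1)+(1/ε_s+1/ε₂−1) = 4.607+8.892 = 13.50.
Heat-flux ratio q₀/q = 13.50/8.048.

factor ≈ 1.68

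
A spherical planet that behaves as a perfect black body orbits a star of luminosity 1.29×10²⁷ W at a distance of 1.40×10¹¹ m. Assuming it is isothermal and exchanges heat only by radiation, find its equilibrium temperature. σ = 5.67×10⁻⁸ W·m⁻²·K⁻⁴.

First find the stellar flux at distance d: S = L/(4πd²) = 1.29×10²⁷/(4π·(1.40×10¹¹)²) = 5237 W/m².
For an isothermal sphere, absorbed (1−a)S·πr² = emitted σ·4πr²·T⁴, so T⁴ = (1−a)S/(4σ).
T⁴ = 1.00·5237/(4·5.67×10⁻⁸) = 2.309×10¹⁰ K⁴.

T ≈ 390 K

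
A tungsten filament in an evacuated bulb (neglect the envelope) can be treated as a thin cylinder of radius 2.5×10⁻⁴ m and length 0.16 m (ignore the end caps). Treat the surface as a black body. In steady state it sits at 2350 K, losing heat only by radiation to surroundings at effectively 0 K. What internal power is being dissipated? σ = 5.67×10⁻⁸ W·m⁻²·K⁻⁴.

Steady state: P = εσA T⁴.
A = 2πrL = 2.513×10⁻⁴ m²; T⁴ = (2350)⁴ = 3.050×10¹³ K⁴.
P = 1.0 × 5.67×10⁻⁸ × 2.513×10⁻⁴ × 3.050×10¹³.

P ≈ 435 W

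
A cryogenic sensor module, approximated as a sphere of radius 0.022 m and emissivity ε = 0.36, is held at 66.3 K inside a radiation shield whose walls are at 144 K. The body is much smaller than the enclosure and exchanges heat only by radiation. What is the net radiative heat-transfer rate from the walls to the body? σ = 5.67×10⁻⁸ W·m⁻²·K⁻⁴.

P_net ≈ 0.0510 W

For a small grey body in a large enclosure: P_net = εσA(T_body⁴ − T_wall⁴).
A = 4πr² = 0.006082 m²; T_body⁴ − T_wall⁴ = 1.932×10⁷ − 4.300×10⁸ = -4.107×10⁸ K⁴.
|P_net| = 0.36·5.67×10⁻⁸·0.006082·4.107×10⁸.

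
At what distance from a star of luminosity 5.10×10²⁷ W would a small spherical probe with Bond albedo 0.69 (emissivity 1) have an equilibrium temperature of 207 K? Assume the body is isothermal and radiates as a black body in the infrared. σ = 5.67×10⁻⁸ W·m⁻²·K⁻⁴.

d ≈ 5.50×10¹¹ m

For an isothermal black-emitting sphere, (1−a)S·πr² = σ·4πr²·T⁴ ⇒ S = 4σT⁴/(1−a).
S = 4·5.67×10⁻⁸·(207)⁴/0.310 = 1343 W/m².
Flux falls as S = L/(4πd²), so d = √(L/(4πS)) = √(5.10×10²⁷/(4π·1343)).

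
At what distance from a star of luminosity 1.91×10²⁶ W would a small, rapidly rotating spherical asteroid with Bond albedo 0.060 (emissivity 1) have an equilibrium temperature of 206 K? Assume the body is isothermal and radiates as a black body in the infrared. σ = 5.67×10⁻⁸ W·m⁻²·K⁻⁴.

For an isothermal black-emitting sphere, (1−a)S·πr² = σ·4πr²·T⁴ ⇒ S = 4σT⁴/(1−a).
S = 4·5.67×10⁻⁸·(206)⁴/0.940 = 434.5 W/m².
Flux falls as S = L/(4πd²), so d = √(L/(4πS)) = √(1.91×10²⁶/(4π·434.5)).

d ≈ 1.87×10¹¹ m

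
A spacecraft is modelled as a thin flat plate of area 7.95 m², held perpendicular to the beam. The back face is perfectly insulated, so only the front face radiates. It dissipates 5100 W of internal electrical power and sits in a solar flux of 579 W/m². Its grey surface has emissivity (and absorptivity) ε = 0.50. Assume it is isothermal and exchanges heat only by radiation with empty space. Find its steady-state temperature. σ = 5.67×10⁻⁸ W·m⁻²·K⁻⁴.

T ≈ 426 K

At steady state, absorbed solar power + internal power = radiated power.
Absorbed: α·S·A_cross = 0.50·579·7.950 = 2302 W (cross-section A).
Total input = 2302 + 5100 = 7402 W.
Radiated: εσ·A_surf·T⁴ with A_surf = A = 7.950 m².
T⁴ = 7402/(0.50·5.67×10⁻⁸·7.950) = 3.284×10¹⁰ K⁴.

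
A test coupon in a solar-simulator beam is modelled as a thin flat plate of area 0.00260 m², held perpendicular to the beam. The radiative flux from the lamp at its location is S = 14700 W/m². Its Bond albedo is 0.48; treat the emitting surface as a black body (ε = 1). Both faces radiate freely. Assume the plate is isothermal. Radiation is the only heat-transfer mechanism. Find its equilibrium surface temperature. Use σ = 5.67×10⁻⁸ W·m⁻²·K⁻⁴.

T ≈ 510 K

At equilibrium, absorbed power = emitted power.
Absorbing cross-section = A = 0.002600 m²; emitting surface = 2A = 0.005200 m² (ratio 2).
(1−a)S·A_cross = εσ·A_surf·T⁴  ⇒  T⁴ = (1−a)S/(2σ).
T⁴ = 0.520·14700/(2·5.67×10⁻⁸) = 6.741×10¹⁰ K⁴.
T = (6.741×10¹⁰)^(1/4).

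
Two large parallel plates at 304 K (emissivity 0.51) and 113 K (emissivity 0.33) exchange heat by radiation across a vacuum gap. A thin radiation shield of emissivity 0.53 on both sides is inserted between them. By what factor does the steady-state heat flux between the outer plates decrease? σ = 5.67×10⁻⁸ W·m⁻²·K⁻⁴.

Without shield: q₀ = σΔ(T⁴)/(1/ε₁+1/ε₂−1) with denominator 3.991.
With shield the two gaps are in series; the resistances add: (1/ε₁+1/ε_s−1)+(1/ε_s+1/ε₂−1) = 2.848+3.917 = 6.765.
Heat-flux ratio q₀/q = 6.765/3.991.

factor ≈ 1.69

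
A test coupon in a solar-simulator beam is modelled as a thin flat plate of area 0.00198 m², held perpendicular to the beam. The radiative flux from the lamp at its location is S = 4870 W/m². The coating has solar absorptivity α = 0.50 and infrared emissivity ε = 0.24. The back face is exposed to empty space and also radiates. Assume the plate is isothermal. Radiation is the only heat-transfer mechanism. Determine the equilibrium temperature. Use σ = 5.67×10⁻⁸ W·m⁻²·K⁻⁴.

T ≈ 547 K

At equilibrium, absorbed power = emitted power.
Absorbing cross-section = A = 0.001980 m²; emitting surface = 2A = 0.003960 m² (ratio 2).
αS·A_cross = εσ·A_surf·T⁴  ⇒  T⁴ = αS/(ε·2σ).
T⁴ = 0.500·4870/(0.24·2·5.67×10⁻⁸) = 8.947×10¹⁰ K⁴.
T = (8.947×10¹⁰)^(1/4).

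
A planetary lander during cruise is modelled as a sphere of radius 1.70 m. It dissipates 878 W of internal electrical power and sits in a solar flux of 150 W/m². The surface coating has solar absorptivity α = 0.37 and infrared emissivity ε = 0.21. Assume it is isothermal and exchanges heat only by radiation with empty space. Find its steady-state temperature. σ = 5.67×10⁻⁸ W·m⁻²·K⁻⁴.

T ≈ 238 K

At steady state, absorbed solar power + internal power = radiated power.
Absorbed: α·S·A_cross = 0.37·150·9.079 = 503.9 W (cross-section πr²).
Total input = 503.9 + 878 = 1382 W.
Radiated: εσ·A_surf·T⁴ with A_surf = 4πr² = 36.32 m².
T⁴ = 1382/(0.21·5.67×10⁻⁸·36.32) = 3.196×10⁹ K⁴.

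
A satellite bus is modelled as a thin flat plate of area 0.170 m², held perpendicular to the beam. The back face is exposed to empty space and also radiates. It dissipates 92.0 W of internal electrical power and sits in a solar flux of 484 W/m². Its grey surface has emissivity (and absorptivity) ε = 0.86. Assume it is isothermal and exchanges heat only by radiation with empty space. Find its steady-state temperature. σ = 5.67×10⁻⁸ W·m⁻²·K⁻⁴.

T ≈ 315 K

At steady state, absorbed solar power + internal power = radiated power.
Absorbed: α·S·A_cross = 0.86·484·0.1700 = 70.76 W (cross-section A).
Total input = 70.76 + 92.0 = 162.8 W.
Radiated: εσ·A_surf·T⁴ with A_surf = 2A = 0.3400 m².
T⁴ = 162.8/(0.86·5.67×10⁻⁸·0.3400) = 9.817×10⁹ K⁴.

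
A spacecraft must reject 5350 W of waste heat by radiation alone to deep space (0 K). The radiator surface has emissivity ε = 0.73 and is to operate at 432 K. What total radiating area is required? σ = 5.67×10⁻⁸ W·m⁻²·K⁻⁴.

P = εσA T⁴ ⇒ A = P/(εσT⁴).
T⁴ = 3.483×10¹⁰ K⁴.
A = 5350/(0.73 × 5.67×10⁻⁸ × 3.483×10¹⁰).

A ≈ 3.71 m²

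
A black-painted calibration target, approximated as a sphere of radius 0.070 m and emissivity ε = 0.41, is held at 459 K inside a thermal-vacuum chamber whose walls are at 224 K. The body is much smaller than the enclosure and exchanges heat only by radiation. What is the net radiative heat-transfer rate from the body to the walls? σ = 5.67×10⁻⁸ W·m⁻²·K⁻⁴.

P_net ≈ 59.9 W

For a small grey body in a large enclosure: P_net = εσA(T_body⁴ − T_wall⁴).
A = 4πr² = 0.06158 m²; T_body⁴ − T_wall⁴ = 4.439×10¹⁰ − 2.518×10⁹ = 4.187×10¹⁰ K⁴.
|P_net| = 0.41·5.67×10⁻⁸·0.06158·4.187×10¹⁰.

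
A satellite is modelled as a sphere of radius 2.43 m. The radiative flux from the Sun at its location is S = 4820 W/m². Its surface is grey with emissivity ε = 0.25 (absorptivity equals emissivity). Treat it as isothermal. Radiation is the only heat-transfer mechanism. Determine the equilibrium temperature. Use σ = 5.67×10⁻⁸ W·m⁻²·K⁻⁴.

At equilibrium, absorbed power = emitted power.
Absorbing cross-section = πr² = 18.55 m²; emitting surface = 4πr² = 74.20 m² (ratio 4).
εS·A_cross = εσ·A_surf·T⁴  ⇒  T⁴ = S/(4σ)   (ε cancels).
T⁴ = 4820/(4·5.67×10⁻⁸) = 2.125×10¹⁰ K⁴.
T = (2.125×10¹⁰)^(1/4).

T ≈ 382 K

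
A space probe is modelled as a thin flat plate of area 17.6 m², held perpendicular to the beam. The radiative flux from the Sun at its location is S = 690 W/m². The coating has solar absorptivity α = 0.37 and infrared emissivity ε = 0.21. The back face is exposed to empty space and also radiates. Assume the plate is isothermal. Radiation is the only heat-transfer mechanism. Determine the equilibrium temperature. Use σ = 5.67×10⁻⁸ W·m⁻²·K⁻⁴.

T ≈ 322 K

At equilibrium, absorbed power = emitted power.
Absorbing cross-section = A = 17.60 m²; emitting surface = 2A = 35.20 m² (ratio 2).
αS·A_cross = εσ·A_surf·T⁴  ⇒  T⁴ = αS/(ε·2σ).
T⁴ = 0.370·690/(0.21·2·5.67×10⁻⁸) = 1.072×10¹⁰ K⁴.
T = (1.072×10¹⁰)^(1/4).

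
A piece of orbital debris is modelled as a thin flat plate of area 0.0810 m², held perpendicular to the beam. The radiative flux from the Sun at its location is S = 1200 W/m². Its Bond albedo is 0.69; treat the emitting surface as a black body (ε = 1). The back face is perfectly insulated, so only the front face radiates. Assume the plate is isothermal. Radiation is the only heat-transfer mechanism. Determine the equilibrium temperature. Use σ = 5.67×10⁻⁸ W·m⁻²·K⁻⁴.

T ≈ 285 K

At equilibrium, absorbed power = emitted power.
Absorbing cross-section = A = 0.08100 m²; emitting surface = A = 0.08100 m² (ratio 1).
(1−a)S·A_cross = εσ·A_surf·T⁴  ⇒  T⁴ = (1−a)S/(1σ).
T⁴ = 0.310·1200/(1·5.67×10⁻⁸) = 6.561×10⁹ K⁴.
T = (6.561×10⁹)^(1/4).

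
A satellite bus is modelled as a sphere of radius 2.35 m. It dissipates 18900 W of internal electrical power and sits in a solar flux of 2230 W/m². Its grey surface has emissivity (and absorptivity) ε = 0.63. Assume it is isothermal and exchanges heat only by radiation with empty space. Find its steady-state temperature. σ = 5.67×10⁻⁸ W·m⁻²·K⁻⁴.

T ≈ 363 K

At steady state, absorbed solar power + internal power = radiated power.
Absorbed: α·S·A_cross = 0.63·2230·17.35 = 24370 W (cross-section πr²).
Total input = 24370 + 18900 = 43270 W.
Radiated: εσ·A_surf·T⁴ with A_surf = 4πr² = 69.40 m².
T⁴ = 43270/(0.63·5.67×10⁻⁸·69.40) = 1.746×10¹⁰ K⁴.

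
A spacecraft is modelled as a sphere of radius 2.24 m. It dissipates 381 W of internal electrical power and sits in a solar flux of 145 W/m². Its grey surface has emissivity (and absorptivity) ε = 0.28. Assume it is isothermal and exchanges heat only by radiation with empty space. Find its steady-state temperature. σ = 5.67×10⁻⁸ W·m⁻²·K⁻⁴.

T ≈ 179 K

At steady state, absorbed solar power + internal power = radiated power.
Absorbed: α·S·A_cross = 0.28·145·15.76 = 640.0 W (cross-section πr²).
Total input = 640.0 + 381 = 1021 W.
Radiated: εσ·A_surf·T⁴ with A_surf = 4πr² = 63.05 m².
T⁴ = 1021/(0.28·5.67×10⁻⁸·63.05) = 1.020×10⁹ K⁴.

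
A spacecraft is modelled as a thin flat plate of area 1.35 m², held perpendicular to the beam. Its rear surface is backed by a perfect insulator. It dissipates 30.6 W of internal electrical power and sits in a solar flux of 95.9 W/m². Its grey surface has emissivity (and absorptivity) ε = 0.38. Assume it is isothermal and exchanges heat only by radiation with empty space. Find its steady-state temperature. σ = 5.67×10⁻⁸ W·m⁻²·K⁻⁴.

At steady state, absorbed solar power + internal power = radiated power.
Absorbed: α·S·A_cross = 0.38·95.9·1.350 = 49.20 W (cross-section A).
Total input = 49.20 + 30.6 = 79.80 W.
Radiated: εσ·A_surf·T⁴ with A_surf = A = 1.350 m².
T⁴ = 79.80/(0.38·5.67×10⁻⁸·1.350) = 2.743×10⁹ K⁴.

T ≈ 229 K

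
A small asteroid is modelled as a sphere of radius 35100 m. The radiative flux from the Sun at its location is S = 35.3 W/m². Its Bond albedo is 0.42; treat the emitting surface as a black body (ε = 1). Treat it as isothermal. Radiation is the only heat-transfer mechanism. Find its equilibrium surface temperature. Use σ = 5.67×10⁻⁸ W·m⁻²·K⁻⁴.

At equilibrium, absorbed power = emitted power.
Absorbing cross-section = πr² = 3.870×10⁹ m²; emitting surface = 4πr² = 1.548×10¹⁰ m² (ratio 4).
(1−a)S·A_cross = εσ·A_surf·T⁴  ⇒  T⁴ = (1−a)S/(4σ).
T⁴ = 0.580·35.3/(4·5.67×10⁻⁸) = 9.027×10⁷ K⁴.
T = (9.027×10⁷)^(1/4).

T ≈ 97.5 K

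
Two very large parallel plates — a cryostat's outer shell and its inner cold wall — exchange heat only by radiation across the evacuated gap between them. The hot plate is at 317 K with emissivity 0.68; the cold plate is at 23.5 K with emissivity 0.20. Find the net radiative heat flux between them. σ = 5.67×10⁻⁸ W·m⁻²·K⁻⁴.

q ≈ 105 W/m²

For two infinite grey parallel plates, q = σ(T₁⁴ − T₂⁴)/(1/ε₁ + 1/ε₂ − 1).
T₁⁴ − T₂⁴ = 1.010×10¹⁰ − 3.050×10⁵ = 1.010×10¹⁰ K⁴.
1/ε₁ + 1/ε₂ − 1 = 1.471 + 5.000 − 1 = 5.471.
q = 5.67×10⁻⁸ × 1.010×10¹⁰ / 5.471.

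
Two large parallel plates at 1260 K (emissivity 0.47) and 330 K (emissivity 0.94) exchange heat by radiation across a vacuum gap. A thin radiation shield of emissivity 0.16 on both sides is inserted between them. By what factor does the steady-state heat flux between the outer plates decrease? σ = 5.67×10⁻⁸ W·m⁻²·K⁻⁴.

Without shield: q₀ = σΔ(T⁴)/(1/ε₁+1/ε₂−1) with denominator 2.191.
With shield the two gaps are in series; the resistances add: (1/ε₁+1/ε_s−1)+(1/ε_s+1/ε₂−1) = 7.378+6.314 = 13.69.
Heat-flux ratio q₀/q = 13.69/2.191.

factor ≈ 6.25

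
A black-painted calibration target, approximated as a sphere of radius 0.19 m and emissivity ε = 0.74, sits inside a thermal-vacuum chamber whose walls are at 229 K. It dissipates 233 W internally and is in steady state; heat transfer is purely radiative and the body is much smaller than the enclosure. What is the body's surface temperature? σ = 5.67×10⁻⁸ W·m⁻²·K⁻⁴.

T ≈ 350 K

For a small grey body in a large enclosure, net radiated power = εσA(T⁴ − T_w⁴).
Steady state: P = εσA(T⁴ − T_w⁴) with A = 4πr² = 0.4536 m².
T⁴ = P/(εσA) + T_w⁴ = 233/(0.74·5.67×10⁻⁸·0.4536) + (229)⁴
    = 1.224×10¹⁰ + 2.750×10⁹ = 1.499×10¹⁰ K⁴.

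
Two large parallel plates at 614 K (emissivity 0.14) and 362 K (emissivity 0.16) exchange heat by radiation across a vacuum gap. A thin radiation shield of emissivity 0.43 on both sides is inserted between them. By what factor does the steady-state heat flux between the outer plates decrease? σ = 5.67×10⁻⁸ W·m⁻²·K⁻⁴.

Without shield: q₀ = σΔ(T⁴)/(1/ε₁+1/ε₂−1) with denominator 12.39.
With shield the two gaps are in series; the resistances add: (1/ε₁+1/ε_s−1)+(1/ε_s+1/ε₂−1) = 8.468+7.576 = 16.04.
Heat-flux ratio q₀/q = 16.04/12.39.

factor ≈ 1.29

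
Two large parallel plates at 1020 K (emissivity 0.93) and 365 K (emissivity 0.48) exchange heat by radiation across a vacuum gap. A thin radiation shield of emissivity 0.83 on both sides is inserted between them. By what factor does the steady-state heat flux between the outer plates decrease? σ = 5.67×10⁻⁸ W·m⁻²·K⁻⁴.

factor ≈ 1.65

Without shield: q₀ = σΔ(T⁴)/(1/ε₁+1/ε₂−1) with denominator 2.159.
With shield the two gaps are in series; the resistances add: (1/ε₁+1/ε_s−1)+(1/ε_s+1/ε₂−1) = 1.280+2.288 = 3.568.
Heat-flux ratio q₀/q = 3.568/2.159.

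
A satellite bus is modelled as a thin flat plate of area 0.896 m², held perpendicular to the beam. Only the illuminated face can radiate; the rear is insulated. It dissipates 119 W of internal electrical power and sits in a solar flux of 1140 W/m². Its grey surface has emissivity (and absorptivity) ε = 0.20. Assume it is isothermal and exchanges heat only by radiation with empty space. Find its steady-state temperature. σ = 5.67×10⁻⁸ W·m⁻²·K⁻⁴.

At steady state, absorbed solar power + internal power = radiated power.
Absorbed: α·S·A_cross = 0.20·1140·0.8960 = 204.3 W (cross-section A).
Total input = 204.3 + 119 = 323.3 W.
Radiated: εσ·A_surf·T⁴ with A_surf = A = 0.8960 m².
T⁴ = 323.3/(0.20·5.67×10⁻⁸·0.8960) = 3.182×10¹⁰ K⁴.

T ≈ 422 K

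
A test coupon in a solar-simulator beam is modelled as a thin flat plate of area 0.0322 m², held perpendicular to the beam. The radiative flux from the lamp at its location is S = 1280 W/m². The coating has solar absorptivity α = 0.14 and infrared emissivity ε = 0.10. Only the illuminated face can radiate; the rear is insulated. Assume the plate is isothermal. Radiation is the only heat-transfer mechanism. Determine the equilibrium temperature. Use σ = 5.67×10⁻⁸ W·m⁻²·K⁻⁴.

T ≈ 422 K

At equilibrium, absorbed power = emitted power.
Absorbing cross-section = A = 0.03220 m²; emitting surface = A = 0.03220 m² (ratio 1).
αS·A_cross = εσ·A_surf·T⁴  ⇒  T⁴ = αS/(ε·1σ).
T⁴ = 0.140·1280/(0.10·1·5.67×10⁻⁸) = 3.160×10¹⁰ K⁴.
T = (3.160×10¹⁰)^(1/4).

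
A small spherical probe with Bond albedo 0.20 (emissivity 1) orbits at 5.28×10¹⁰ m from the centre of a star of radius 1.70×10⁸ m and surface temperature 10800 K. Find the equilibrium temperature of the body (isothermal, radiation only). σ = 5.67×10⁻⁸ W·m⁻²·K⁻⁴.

The star's surface emits σT_*⁴; at distance d the flux is S = σT_*⁴(R_*/d)².
S = 5.67×10⁻⁸·(10800)⁴·(1.70×10⁸/5.28×10¹⁰)² = 7997 W/m².
For an isothermal sphere T⁴ = (1−a)S/(4σ) = 2.821×10¹⁰ K⁴.

T ≈ 410 K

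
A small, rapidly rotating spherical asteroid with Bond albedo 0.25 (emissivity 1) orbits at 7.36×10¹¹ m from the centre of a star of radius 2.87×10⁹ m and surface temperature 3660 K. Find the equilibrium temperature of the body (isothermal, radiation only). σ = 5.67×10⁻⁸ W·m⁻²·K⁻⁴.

The star's surface emits σT_*⁴; at distance d the flux is S = σT_*⁴(R_*/d)².
S = 5.67×10⁻⁸·(3660)⁴·(2.87×10⁹/7.36×10¹¹)² = 154.7 W/m².
For an isothermal sphere T⁴ = (1−a)S/(4σ) = 5.116×10⁸ K⁴.

T ≈ 150 K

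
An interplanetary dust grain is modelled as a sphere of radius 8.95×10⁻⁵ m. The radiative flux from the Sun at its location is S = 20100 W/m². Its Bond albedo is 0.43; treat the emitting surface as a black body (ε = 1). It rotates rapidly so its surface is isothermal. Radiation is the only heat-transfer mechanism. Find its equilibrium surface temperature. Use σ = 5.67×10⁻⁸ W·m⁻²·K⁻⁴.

At equilibrium, absorbed power = emitted power.
Absorbing cross-section = πr² = 2.516×10⁻⁸ m²; emitting surface = 4πr² = 1.007×10⁻⁷ m² (ratio 4).
(1−a)S·A_cross = εσ·A_surf·T⁴  ⇒  T⁴ = (1−a)S/(4σ).
T⁴ = 0.570·20100/(4·5.67×10⁻⁸) = 5.052×10¹⁰ K⁴.
T = (5.052×10¹⁰)^(1/4).

T ≈ 474 K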